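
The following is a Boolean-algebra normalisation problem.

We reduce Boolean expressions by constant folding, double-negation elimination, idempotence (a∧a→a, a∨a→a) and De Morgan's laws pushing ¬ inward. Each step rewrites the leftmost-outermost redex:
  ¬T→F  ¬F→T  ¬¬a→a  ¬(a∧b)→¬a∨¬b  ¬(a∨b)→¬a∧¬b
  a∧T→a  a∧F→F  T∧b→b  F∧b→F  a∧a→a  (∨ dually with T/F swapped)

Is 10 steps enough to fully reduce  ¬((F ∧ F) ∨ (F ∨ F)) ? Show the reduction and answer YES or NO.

  start: ¬((F ∧ F) ∨ (F ∨ F))
  →1  ¬(F ∧ F) ∧ ¬(F ∨ F)
  →2  (¬F ∨ ¬F) ∧ ¬(F ∨ F)
  →3  ¬F ∧ ¬(F ∨ F)
  →4  T ∧ ¬(F ∨ F)
  →5  ¬(F ∨ F)
  →6  ¬F ∧ ¬F
  →7  ¬F
  →8  T

Answer: YES — reaches normal form T in 8 ≤ 10 steps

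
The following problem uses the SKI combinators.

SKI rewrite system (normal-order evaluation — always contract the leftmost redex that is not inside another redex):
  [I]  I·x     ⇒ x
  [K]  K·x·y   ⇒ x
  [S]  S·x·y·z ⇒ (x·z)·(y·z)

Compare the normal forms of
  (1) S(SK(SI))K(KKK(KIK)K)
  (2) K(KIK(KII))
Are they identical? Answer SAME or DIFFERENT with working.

Term A:
  start: S(SK(SI))K(KKK(KIK)K)
  step 1: SK(SI)(KKK(KIK)K)(K(KKK(KIK)K))
  step 2: K(KKK(KIK)K)(SI(KKK(KIK)K))(K(KKK(KIK)K))
  step 3: KKK(KIK)K(K(KKK(KIK)K))
  step 4: K(KIK)K(K(KKK(KIK)K))
  step 5: KIK(K(KKK(KIK)K))
  step 6: I(K(KKK(KIK)K))
  step 7: K(KKK(KIK)K)
  step 8: K(K(KIK)K)
  step 9: K(KIK)
  step 10: KI

Term B:
  start: K(KIK(KII))
  step 1: K(I(KII))
  step 2: K(KII)
  step 3: KI

Answer: SAME — A ⇓ KI, B ⇓ KI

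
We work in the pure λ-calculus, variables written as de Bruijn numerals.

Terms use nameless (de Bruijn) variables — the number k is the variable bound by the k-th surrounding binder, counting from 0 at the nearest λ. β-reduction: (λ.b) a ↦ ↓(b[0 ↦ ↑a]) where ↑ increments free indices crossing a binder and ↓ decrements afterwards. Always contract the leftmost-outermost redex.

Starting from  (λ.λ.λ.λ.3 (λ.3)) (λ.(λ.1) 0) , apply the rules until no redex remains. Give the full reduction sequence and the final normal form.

Answer: normal form = λ.λ.λ.λ.3  (in 3 steps)

Working:
  start: (λ.λ.λ.λ.3 (λ.3)) (λ.(λ.1) 0)
  [1] λ.λ.λ.(λ.(λ.1) 0) (λ.3)
  [2] λ.λ.λ.(λ.λ.4) (λ.3)
  [3] λ.λ.λ.λ.3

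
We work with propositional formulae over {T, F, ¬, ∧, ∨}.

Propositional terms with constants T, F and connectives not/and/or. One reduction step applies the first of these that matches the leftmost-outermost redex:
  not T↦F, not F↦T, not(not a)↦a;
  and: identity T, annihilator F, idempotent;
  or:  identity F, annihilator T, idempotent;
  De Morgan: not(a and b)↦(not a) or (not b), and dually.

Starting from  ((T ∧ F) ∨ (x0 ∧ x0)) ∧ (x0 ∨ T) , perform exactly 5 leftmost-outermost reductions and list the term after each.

Answer: after 5 steps: x0

Derivation:
  start: ((T ∧ F) ∨ (x0 ∧ x0)) ∧ (x0 ∨ T)
  step 1: (F ∨ (x0 ∧ x0)) ∧ (x0 ∨ T)
  step 2: (x0 ∧ x0) ∧ (x0 ∨ T)
  step 3: x0 ∧ (x0 ∨ T)
  step 4: x0 ∧ T
  step 5: x0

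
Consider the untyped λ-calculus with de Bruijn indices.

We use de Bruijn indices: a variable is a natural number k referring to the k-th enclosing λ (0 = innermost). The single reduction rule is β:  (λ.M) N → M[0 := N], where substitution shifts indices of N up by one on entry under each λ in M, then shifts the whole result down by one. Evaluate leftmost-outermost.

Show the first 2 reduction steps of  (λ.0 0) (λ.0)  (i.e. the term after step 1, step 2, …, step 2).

  start: (λ.0 0) (λ.0)
  →1  (λ.0) (λ.0)
  →2  λ.0

Answer: after 2 steps: λ.0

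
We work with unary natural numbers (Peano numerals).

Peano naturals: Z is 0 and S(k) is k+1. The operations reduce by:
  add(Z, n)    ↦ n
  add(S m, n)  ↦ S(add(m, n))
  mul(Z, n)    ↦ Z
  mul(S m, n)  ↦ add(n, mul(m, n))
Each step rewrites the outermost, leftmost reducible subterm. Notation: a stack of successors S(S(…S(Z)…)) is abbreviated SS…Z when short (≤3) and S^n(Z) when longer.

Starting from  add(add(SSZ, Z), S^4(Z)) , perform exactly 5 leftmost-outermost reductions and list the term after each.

Answer: after 5 steps: S(S(add(Z, S^4(Z))))

Working:
  start: add(add(SSZ, Z), S^4(Z))
  →1  add(S(add(SZ, Z)), S^4(Z))
  →2  S(add(add(SZ, Z), S^4(Z)))
  →3  S(add(S(add(Z, Z)), S^4(Z)))
  →4  S(S(add(add(Z, Z), S^4(Z))))
  →5  S(S(add(Z, S^4(Z))))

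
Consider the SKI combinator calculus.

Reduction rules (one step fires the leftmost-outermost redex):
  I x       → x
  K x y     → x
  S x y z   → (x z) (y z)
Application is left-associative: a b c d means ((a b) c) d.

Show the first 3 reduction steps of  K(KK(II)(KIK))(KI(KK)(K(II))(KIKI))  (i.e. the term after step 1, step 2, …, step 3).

Answer: after 3 steps: KI

Reduction:
  start: K(KK(II)(KIK))(KI(KK)(K(II))(KIKI))
  [1] KK(II)(KIK)
  [2] K(KIK)
  [3] KI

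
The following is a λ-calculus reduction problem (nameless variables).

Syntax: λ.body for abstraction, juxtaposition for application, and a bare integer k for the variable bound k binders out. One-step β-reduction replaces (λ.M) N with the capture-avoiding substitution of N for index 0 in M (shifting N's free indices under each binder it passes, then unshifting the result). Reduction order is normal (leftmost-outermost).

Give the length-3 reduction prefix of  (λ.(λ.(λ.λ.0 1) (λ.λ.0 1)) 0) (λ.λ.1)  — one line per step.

Answer: after 3 steps: λ.0 (λ.λ.0 1)

Working:
  start: (λ.(λ.(λ.λ.0 1) (λ.λ.0 1)) 0) (λ.λ.1)
  step 1: (λ.(λ.λ.0 1) (λ.λ.0 1)) (λ.λ.1)
  step 2: (λ.λ.0 1) (λ.λ.0 1)
  step 3: λ.0 (λ.λ.0 1)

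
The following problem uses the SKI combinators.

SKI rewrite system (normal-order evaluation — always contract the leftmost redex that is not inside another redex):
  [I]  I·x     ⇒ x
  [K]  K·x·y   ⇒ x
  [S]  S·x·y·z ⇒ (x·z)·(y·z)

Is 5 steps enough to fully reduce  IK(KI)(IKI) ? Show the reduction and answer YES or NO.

  start: IK(KI)(IKI)
  →1  K(KI)(IKI)
  →2  KI

Answer: YES — reaches normal form KI in 2 ≤ 5 steps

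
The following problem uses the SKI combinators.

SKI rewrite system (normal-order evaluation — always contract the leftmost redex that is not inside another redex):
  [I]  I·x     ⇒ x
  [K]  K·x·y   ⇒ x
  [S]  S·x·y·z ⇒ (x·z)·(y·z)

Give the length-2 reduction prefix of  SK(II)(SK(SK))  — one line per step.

Answer: after 2 steps: SK(SK)

Working:
  start: SK(II)(SK(SK))
  →1  K(SK(SK))(II(SK(SK)))
  →2  SK(SK)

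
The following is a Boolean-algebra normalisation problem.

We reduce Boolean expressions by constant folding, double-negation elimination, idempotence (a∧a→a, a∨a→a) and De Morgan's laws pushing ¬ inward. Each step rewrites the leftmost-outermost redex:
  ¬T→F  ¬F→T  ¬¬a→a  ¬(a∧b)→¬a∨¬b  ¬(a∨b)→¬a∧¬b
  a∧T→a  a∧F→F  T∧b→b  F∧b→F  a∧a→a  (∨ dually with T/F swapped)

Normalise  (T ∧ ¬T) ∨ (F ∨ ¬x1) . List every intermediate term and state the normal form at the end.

Answer: normal form = ¬x1  (in 4 steps)

Working:
  start: (T ∧ ¬T) ∨ (F ∨ ¬x1)
  →1  ¬T ∨ (F ∨ ¬x1)
  →2  F ∨ (F ∨ ¬x1)
  →3  F ∨ ¬x1
  →4  ¬x1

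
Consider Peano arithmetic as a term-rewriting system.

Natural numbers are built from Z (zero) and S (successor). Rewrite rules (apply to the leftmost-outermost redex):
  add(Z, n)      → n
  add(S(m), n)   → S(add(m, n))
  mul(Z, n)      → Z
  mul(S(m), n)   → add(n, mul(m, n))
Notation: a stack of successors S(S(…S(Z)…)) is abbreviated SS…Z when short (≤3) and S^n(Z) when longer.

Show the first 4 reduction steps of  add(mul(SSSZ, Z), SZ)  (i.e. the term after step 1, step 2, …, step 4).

Answer: after 4 steps: add(mul(SZ, Z), SZ)

Derivation:
  start: add(mul(SSSZ, Z), SZ)
  →1  add(add(Z, mul(SSZ, Z)), SZ)
  →2  add(mul(SSZ, Z), SZ)
  →3  add(add(Z, mul(SZ, Z)), SZ)
  →4  add(mul(SZ, Z), SZ)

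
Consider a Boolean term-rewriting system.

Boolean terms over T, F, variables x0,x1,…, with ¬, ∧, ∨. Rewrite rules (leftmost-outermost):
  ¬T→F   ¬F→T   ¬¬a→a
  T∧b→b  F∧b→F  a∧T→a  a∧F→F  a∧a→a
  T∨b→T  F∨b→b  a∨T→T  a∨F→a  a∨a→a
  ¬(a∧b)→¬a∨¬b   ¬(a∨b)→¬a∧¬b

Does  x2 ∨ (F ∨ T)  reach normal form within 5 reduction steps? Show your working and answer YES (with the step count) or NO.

  start: x2 ∨ (F ∨ T)
  →1  x2 ∨ T
  →2  T

Answer: YES — reaches normal form T in 2 ≤ 5 steps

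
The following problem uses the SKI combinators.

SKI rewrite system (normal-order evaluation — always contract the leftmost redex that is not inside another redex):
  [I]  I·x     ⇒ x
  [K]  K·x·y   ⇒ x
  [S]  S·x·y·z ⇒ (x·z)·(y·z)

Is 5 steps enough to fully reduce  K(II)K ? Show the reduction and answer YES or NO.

  start: K(II)K
  step 1: II
  step 2: I

Answer: YES — reaches normal form I in 2 ≤ 5 steps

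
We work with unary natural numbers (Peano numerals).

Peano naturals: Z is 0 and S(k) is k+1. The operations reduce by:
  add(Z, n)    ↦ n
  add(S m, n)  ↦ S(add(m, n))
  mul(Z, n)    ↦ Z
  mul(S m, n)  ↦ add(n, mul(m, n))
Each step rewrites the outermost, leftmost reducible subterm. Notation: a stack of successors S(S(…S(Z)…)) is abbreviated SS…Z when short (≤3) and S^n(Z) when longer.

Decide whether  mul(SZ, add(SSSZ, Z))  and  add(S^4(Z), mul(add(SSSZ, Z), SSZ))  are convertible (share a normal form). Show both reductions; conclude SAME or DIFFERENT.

Answer: DIFFERENT — A ⇓ SSSZ, B ⇓ S^10(Z)

Working:
Term A:
  start: mul(SZ, add(SSSZ, Z))
  step 1: add(add(SSSZ, Z), mul(Z, add(SSSZ, Z)))
  step 2: add(S(add(SSZ, Z)), mul(Z, add(SSSZ, Z)))
  step 3: S(add(add(SSZ, Z), mul(Z, add(SSSZ, Z))))
  step 4: S(add(S(add(SZ, Z)), mul(Z, add(SSSZ, Z))))
  step 5: S(S(add(add(SZ, Z), mul(Z, add(SSSZ, Z)))))
  step 6: S(S(add(S(add(Z, Z)), mul(Z, add(SSSZ, Z)))))
  step 7: S(S(S(add(add(Z, Z), mul(Z, add(SSSZ, Z))))))
  step 8: S(S(S(add(Z, mul(Z, add(SSSZ, Z))))))
  step 9: S(S(S(mul(Z, add(SSSZ, Z)))))
  step 10: SSSZ

Term B:
  start: add(S^4(Z), mul(add(SSSZ, Z), SSZ))
  step 1: S(add(SSSZ, mul(add(SSSZ, Z), SSZ)))
  step 2: S(S(add(SSZ, mul(add(SSSZ, Z), SSZ))))
  step 3: S(S(S(add(SZ, mul(add(SSSZ, Z), SSZ)))))
  step 4: S(S(S(S(add(Z, mul(add(SSSZ, Z), SSZ))))))
  step 5: S(S(S(S(mul(add(SSSZ, Z), SSZ)))))
  step 6: S(S(S(S(mul(S(add(SSZ, Z)), SSZ)))))
  step 7: S(S(S(S(add(SSZ, mul(add(SSZ, Z), SSZ))))))
  step 8: S(S(S(S(S(add(SZ, mul(add(SSZ, Z), SSZ)))))))
  step 9: S(S(S(S(S(S(add(Z, mul(add(SSZ, Z), SSZ))))))))
  step 10: S(S(S(S(S(S(mul(add(SSZ, Z), SSZ)))))))
  step 11: S(S(S(S(S(S(mul(S(add(SZ, Z)), SSZ)))))))
  step 12: S(S(S(S(S(S(add(SSZ, mul(add(SZ, Z), SSZ))))))))
  step 13: S(S(S(S(S(S(S(add(SZ, mul(add(SZ, Z), SSZ)))))))))
  step 14: S(S(S(S(S(S(S(S(add(Z, mul(add(SZ, Z), SSZ))))))))))
  step 15: S(S(S(S(S(S(S(S(mul(add(SZ, Z), SSZ)))))))))
  step 16: S(S(S(S(S(S(S(S(mul(S(add(Z, Z)), SSZ)))))))))
  step 17: S(S(S(S(S(S(S(S(add(SSZ, mul(add(Z, Z), SSZ))))))))))
  step 18: S(S(S(S(S(S(S(S(S(add(SZ, mul(add(Z, Z), SSZ)))))))))))
  step 19: S(S(S(S(S(S(S(S(S(S(add(Z, mul(add(Z, Z), SSZ))))))))))))
  step 20: S(S(S(S(S(S(S(S(S(S(mul(add(Z, Z), SSZ)))))))))))
  step 21: S(S(S(S(S(S(S(S(S(S(mul(Z, SSZ)))))))))))
  step 22: S^10(Z)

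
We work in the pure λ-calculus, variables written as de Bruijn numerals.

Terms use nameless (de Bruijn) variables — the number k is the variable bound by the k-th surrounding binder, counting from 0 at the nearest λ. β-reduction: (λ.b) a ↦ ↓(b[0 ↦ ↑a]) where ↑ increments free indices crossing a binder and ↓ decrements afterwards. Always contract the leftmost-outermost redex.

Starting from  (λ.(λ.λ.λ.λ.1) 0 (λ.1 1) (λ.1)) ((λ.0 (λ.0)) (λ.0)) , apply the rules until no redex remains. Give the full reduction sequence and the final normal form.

  start: (λ.(λ.λ.λ.λ.1) 0 (λ.1 1) (λ.1)) ((λ.0 (λ.0)) (λ.0))
  →1  (λ.λ.λ.λ.1) ((λ.0 (λ.0)) (λ.0)) (λ.(λ.0 (λ.0)) (λ.0) ((λ.0 (λ.0)) (λ.0))) (λ.(λ.0 (λ.0)) (λ.0))
  →2  (λ.λ.λ.1) (λ.(λ.0 (λ.0)) (λ.0) ((λ.0 (λ.0)) (λ.0))) (λ.(λ.0 (λ.0)) (λ.0))
  →3  (λ.λ.1) (λ.(λ.0 (λ.0)) (λ.0))
  →4  λ.λ.(λ.0 (λ.0)) (λ.0)
  →5  λ.λ.(λ.0) (λ.0)
  →6  λ.λ.λ.0

Answer: normal form = λ.λ.λ.0  (in 6 steps)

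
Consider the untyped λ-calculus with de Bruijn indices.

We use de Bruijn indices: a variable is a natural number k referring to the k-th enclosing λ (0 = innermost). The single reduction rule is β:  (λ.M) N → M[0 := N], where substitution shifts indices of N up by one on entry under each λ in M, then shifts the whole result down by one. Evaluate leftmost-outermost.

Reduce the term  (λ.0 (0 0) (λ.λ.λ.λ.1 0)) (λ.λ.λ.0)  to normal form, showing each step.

  start: (λ.0 (0 0) (λ.λ.λ.λ.1 0)) (λ.λ.λ.0)
  step 1: (λ.λ.λ.0) ((λ.λ.λ.0) (λ.λ.λ.0)) (λ.λ.λ.λ.1 0)
  step 2: (λ.λ.0) (λ.λ.λ.λ.1 0)
  step 3: λ.0

Answer: normal form = λ.0  (in 3 steps)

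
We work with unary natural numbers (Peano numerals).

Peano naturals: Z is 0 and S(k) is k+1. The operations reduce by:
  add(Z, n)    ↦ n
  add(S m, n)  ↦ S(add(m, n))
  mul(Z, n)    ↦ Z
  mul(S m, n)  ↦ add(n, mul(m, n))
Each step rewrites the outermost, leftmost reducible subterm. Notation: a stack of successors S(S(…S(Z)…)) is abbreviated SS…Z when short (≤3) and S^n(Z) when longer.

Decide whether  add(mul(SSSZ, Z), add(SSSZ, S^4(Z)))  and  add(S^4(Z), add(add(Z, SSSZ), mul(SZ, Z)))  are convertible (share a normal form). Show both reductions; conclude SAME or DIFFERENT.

Answer: SAME — A ⇓ S^7(Z), B ⇓ S^7(Z)

Derivation:
Term A:
  start: add(mul(SSSZ, Z), add(SSSZ, S^4(Z)))
  [1] add(add(Z, mul(SSZ, Z)), add(SSSZ, S^4(Z)))
  [2] add(mul(SSZ, Z), add(SSSZ, S^4(Z)))
  [3] add(add(Z, mul(SZ, Z)), add(SSSZ, S^4(Z)))
  [4] add(mul(SZ, Z), add(SSSZ, S^4(Z)))
  [5] add(add(Z, mul(Z, Z)), add(SSSZ, S^4(Z)))
  [6] add(mul(Z, Z), add(SSSZ, S^4(Z)))
  [7] add(Z, add(SSSZ, S^4(Z)))
  [8] add(SSSZ, S^4(Z))
  [9] S(add(SSZ, S^4(Z)))
  [10] S(S(add(SZ, S^4(Z))))
  [11] S(S(S(add(Z, S^4(Z)))))
  [12] S^7(Z)

Term B:
  start: add(S^4(Z), add(add(Z, SSSZ), mul(SZ, Z)))
  [1] S(add(SSSZ, add(add(Z, SSSZ), mul(SZ, Z))))
  [2] S(S(add(SSZ, add(add(Z, SSSZ), mul(SZ, Z)))))
  [3] S(S(S(add(SZ, add(add(Z, SSSZ), mul(SZ, Z))))))
  [4] S(S(S(S(add(Z, add(add(Z, SSSZ), mul(SZ, Z)))))))
  [5] S(S(S(S(add(add(Z, SSSZ), mul(SZ, Z))))))
  [6] S(S(S(S(add(SSSZ, mul(SZ, Z))))))
  [7] S(S(S(S(S(add(SSZ, mul(SZ, Z)))))))
  [8] S(S(S(S(S(S(add(SZ, mul(SZ, Z))))))))
  [9] S(S(S(S(S(S(S(add(Z, mul(SZ, Z)))))))))
  [10] S(S(S(S(S(S(S(mul(SZ, Z))))))))
  [11] S(S(S(S(S(S(S(add(Z, mul(Z, Z)))))))))
  [12] S(S(S(S(S(S(S(mul(Z, Z))))))))
  [13] S^7(Z)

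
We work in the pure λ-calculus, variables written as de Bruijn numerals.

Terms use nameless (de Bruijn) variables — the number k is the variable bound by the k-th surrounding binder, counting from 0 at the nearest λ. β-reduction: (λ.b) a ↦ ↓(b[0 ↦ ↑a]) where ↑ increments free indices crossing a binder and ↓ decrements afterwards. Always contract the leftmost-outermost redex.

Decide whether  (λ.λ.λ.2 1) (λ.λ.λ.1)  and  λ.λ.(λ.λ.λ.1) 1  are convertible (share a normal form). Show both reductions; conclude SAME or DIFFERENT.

Term A:
  start: (λ.λ.λ.2 1) (λ.λ.λ.1)
  [1] λ.λ.(λ.λ.λ.1) 1
  [2] λ.λ.λ.λ.1

Term B:
  start: λ.λ.(λ.λ.λ.1) 1
  [1] λ.λ.λ.λ.1

Answer: SAME — A ⇓ λ.λ.λ.λ.1, B ⇓ λ.λ.λ.λ.1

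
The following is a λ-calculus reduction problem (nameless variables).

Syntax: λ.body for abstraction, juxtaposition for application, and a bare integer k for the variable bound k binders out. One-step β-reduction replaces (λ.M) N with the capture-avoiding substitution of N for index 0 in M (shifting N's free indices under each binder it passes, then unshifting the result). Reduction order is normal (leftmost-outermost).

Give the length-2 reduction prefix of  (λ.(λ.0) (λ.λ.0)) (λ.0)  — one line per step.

  start: (λ.(λ.0) (λ.λ.0)) (λ.0)
  →1  (λ.0) (λ.λ.0)
  →2  λ.λ.0

Answer: after 2 steps: λ.λ.0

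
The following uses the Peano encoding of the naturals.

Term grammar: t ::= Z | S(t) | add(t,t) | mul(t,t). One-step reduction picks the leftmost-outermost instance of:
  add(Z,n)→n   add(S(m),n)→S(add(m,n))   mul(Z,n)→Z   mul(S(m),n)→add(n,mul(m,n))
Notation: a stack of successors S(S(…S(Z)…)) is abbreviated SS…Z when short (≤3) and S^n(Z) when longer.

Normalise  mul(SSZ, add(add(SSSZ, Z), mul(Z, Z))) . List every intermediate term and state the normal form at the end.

Answer: normal form = S^6(Z)  (in 29 steps)

Derivation:
  start: mul(SSZ, add(add(SSSZ, Z), mul(Z, Z)))
  →1  add(add(add(SSSZ, Z), mul(Z, Z)), mul(SZ, add(add(SSSZ, Z), mul(Z, Z))))
  →2  add(add(S(add(SSZ, Z)), mul(Z, Z)), mul(SZ, add(add(SSSZ, Z), mul(Z, Z))))
  →3  add(S(add(add(SSZ, Z), mul(Z, Z))), mul(SZ, add(add(SSSZ, Z), mul(Z, Z))))
  →4  S(add(add(add(SSZ, Z), mul(Z, Z)), mul(SZ, add(add(SSSZ, Z), mul(Z, Z)))))
  →5  S(add(add(S(add(SZ, Z)), mul(Z, Z)), mul(SZ, add(add(SSSZ, Z), mul(Z, Z)))))
  →6  S(add(S(add(add(SZ, Z), mul(Z, Z))), mul(SZ, add(add(SSSZ, Z), mul(Z, Z)))))
  →7  S(S(add(add(add(SZ, Z), mul(Z, Z)), mul(SZ, add(add(SSSZ, Z), mul(Z, Z))))))
  →8  S(S(add(add(S(add(Z, Z)), mul(Z, Z)), mul(SZ, add(add(SSSZ, Z), mul(Z, Z))))))
  →9  S(S(add(S(add(add(Z, Z), mul(Z, Z))), mul(SZ, add(add(SSSZ, Z), mul(Z, Z))))))
  →10  S(S(S(add(add(add(Z, Z), mul(Z, Z)), mul(SZ, add(add(SSSZ, Z), mul(Z, Z)))))))
  →11  S(S(S(add(add(Z, mul(Z, Z)), mul(SZ, add(add(SSSZ, Z), mul(Z, Z)))))))
  →12  S(S(S(add(mul(Z, Z), mul(SZ, add(add(SSSZ, Z), mul(Z, Z)))))))
  →13  S(S(S(add(Z, mul(SZ, add(add(SSSZ, Z), mul(Z, Z)))))))
  →14  S(S(S(mul(SZ, add(add(SSSZ, Z), mul(Z, Z))))))
  →15  S(S(S(add(add(add(SSSZ, Z), mul(Z, Z)), mul(Z, add(add(SSSZ, Z), mul(Z, Z)))))))
  →16  S(S(S(add(add(S(add(SSZ, Z)), mul(Z, Z)), mul(Z, add(add(SSSZ, Z), mul(Z, Z)))))))
  →17  S(S(S(add(S(add(add(SSZ, Z), mul(Z, Z))), mul(Z, add(add(SSSZ, Z), mul(Z, Z)))))))
  →18  S(S(S(S(add(add(add(SSZ, Z), mul(Z, Z)), mul(Z, add(add(SSSZ, Z), mul(Z, Z))))))))
  →19  S(S(S(S(add(add(S(add(SZ, Z)), mul(Z, Z)), mul(Z, add(add(SSSZ, Z), mul(Z, Z))))))))
  →20  S(S(S(S(add(S(add(add(SZ, Z), mul(Z, Z))), mul(Z, add(add(SSSZ, Z), mul(Z, Z))))))))
  →21  S(S(S(S(S(add(add(add(SZ, Z), mul(Z, Z)), mul(Z, add(add(SSSZ, Z), mul(Z, Z)))))))))
  →22  S(S(S(S(S(add(add(S(add(Z, Z)), mul(Z, Z)), mul(Z, add(add(SSSZ, Z), mul(Z, Z)))))))))
  →23  S(S(S(S(S(add(S(add(add(Z, Z), mul(Z, Z))), mul(Z, add(add(SSSZ, Z), mul(Z, Z)))))))))
  →24  S(S(S(S(S(S(add(add(add(Z, Z), mul(Z, Z)), mul(Z, add(add(SSSZ, Z), mul(Z, Z))))))))))
  →25  S(S(S(S(S(S(add(add(Z, mul(Z, Z)), mul(Z, add(add(SSSZ, Z), mul(Z, Z))))))))))
  →26  S(S(S(S(S(S(add(mul(Z, Z), mul(Z, add(add(SSSZ, Z), mul(Z, Z))))))))))
  →27  S(S(S(S(S(S(add(Z, mul(Z, add(add(SSSZ, Z), mul(Z, Z))))))))))
  →28  S(S(S(S(S(S(mul(Z, add(add(SSSZ, Z), mul(Z, Z)))))))))
  →29  S^6(Z)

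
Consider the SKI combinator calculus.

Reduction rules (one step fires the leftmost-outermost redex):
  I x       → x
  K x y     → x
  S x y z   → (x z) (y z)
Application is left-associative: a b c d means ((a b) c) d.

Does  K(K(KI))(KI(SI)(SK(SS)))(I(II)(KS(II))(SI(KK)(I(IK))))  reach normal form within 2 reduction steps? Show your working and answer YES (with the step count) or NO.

Answer: YES — reaches normal form KI in 2 ≤ 2 steps

Derivation:
  start: K(K(KI))(KI(SI)(SK(SS)))(I(II)(KS(II))(SI(KK)(I(IK))))
  →1  K(KI)(I(II)(KS(II))(SI(KK)(I(IK))))
  →2  KI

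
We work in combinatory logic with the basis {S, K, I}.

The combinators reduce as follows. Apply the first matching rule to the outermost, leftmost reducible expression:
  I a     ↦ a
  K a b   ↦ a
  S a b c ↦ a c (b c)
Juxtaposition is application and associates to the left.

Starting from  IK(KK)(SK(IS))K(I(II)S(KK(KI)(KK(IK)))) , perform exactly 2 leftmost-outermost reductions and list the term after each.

  start: IK(KK)(SK(IS))K(I(II)S(KK(KI)(KK(IK))))
  [1] K(KK)(SK(IS))K(I(II)S(KK(KI)(KK(IK))))
  [2] KKK(I(II)S(KK(KI)(KK(IK))))

Answer: after 2 steps: KKK(I(II)S(KK(KI)(KK(IK))))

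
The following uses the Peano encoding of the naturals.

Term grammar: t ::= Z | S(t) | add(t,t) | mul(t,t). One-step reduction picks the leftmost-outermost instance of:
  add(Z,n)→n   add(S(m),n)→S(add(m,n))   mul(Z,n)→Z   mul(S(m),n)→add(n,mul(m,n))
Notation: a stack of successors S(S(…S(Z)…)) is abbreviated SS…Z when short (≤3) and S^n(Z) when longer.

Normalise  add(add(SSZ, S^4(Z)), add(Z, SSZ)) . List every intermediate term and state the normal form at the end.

  start: add(add(SSZ, S^4(Z)), add(Z, SSZ))
  →1  add(S(add(SZ, S^4(Z))), add(Z, SSZ))
  →2  S(add(add(SZ, S^4(Z)), add(Z, SSZ)))
  →3  S(add(S(add(Z, S^4(Z))), add(Z, SSZ)))
  →4  S(S(add(add(Z, S^4(Z)), add(Z, SSZ))))
  →5  S(S(add(S^4(Z), add(Z, SSZ))))
  →6  S(S(S(add(SSSZ, add(Z, SSZ)))))
  →7  S(S(S(S(add(SSZ, add(Z, SSZ))))))
  →8  S(S(S(S(S(add(SZ, add(Z, SSZ)))))))
  →9  S(S(S(S(S(S(add(Z, add(Z, SSZ))))))))
  →10  S(S(S(S(S(S(add(Z, SSZ)))))))
  →11  S^8(Z)

Answer: normal form = S^8(Z)  (in 11 steps)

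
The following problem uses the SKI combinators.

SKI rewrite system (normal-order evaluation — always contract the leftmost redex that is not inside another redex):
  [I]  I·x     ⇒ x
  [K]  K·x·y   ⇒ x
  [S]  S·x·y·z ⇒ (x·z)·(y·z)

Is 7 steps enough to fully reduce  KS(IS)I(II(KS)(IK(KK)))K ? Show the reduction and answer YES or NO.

  start: KS(IS)I(II(KS)(IK(KK)))K
  step 1: SI(II(KS)(IK(KK)))K
  step 2: IK(II(KS)(IK(KK))K)
  step 3: K(II(KS)(IK(KK))K)
  step 4: K(I(KS)(IK(KK))K)
  step 5: K(KS(IK(KK))K)
  step 6: K(SK)

Answer: YES — reaches normal form K(SK) in 6 ≤ 7 steps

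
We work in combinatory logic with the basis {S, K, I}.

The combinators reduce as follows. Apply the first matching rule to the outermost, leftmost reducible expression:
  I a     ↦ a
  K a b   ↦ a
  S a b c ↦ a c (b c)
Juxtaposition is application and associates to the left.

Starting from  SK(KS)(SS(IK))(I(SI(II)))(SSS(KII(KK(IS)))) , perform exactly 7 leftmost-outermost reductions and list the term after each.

  start: SK(KS)(SS(IK))(I(SI(II)))(SSS(KII(KK(IS))))
  →1  K(SS(IK))(KS(SS(IK)))(I(SI(II)))(SSS(KII(KK(IS))))
  →2  SS(IK)(I(SI(II)))(SSS(KII(KK(IS))))
  →3  S(I(SI(II)))(IK(I(SI(II))))(SSS(KII(KK(IS))))
  →4  I(SI(II))(SSS(KII(KK(IS))))(IK(I(SI(II)))(SSS(KII(KK(IS)))))
  →5  SI(II)(SSS(KII(KK(IS))))(IK(I(SI(II)))(SSS(KII(KK(IS)))))
  →6  I(SSS(KII(KK(IS))))(II(SSS(KII(KK(IS)))))(IK(I(SI(II)))(SSS(KII(KK(IS)))))
  →7  SSS(KII(KK(IS)))(II(SSS(KII(KK(IS)))))(IK(I(SI(II)))(SSS(KII(KK(IS)))))

Answer: after 7 steps: SSS(KII(KK(IS)))(II(SSS(KII(KK(IS)))))(IK(I(SI(II)))(SSS(KII(KK(IS)))))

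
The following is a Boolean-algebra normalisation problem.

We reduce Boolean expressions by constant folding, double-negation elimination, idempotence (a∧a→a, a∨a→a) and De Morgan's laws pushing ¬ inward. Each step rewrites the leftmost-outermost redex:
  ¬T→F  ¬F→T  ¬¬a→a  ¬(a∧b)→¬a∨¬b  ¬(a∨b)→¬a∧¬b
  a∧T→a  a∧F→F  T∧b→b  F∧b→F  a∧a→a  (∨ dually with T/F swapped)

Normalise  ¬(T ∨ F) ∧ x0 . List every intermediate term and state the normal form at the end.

Answer: normal form = F  (in 4 steps)

Derivation:
  start: ¬(T ∨ F) ∧ x0
  →1  (¬T ∧ ¬F) ∧ x0
  →2  (F ∧ ¬F) ∧ x0
  →3  F ∧ x0
  →4  F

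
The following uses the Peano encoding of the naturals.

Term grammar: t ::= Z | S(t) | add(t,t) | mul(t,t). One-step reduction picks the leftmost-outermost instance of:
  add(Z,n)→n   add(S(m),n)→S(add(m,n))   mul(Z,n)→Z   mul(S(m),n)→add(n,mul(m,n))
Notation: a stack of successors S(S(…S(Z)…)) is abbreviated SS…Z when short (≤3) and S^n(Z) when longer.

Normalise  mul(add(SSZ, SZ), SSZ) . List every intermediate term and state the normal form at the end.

Answer: normal form = S^6(Z)  (in 16 steps)

Reduction:
  start: mul(add(SSZ, SZ), SSZ)
  →1  mul(S(add(SZ, SZ)), SSZ)
  →2  add(SSZ, mul(add(SZ, SZ), SSZ))
  →3  S(add(SZ, mul(add(SZ, SZ), SSZ)))
  →4  S(S(add(Z, mul(add(SZ, SZ), SSZ))))
  →5  S(S(mul(add(SZ, SZ), SSZ)))
  →6  S(S(mul(S(add(Z, SZ)), SSZ)))
  →7  S(S(add(SSZ, mul(add(Z, SZ), SSZ))))
  →8  S(S(S(add(SZ, mul(add(Z, SZ), SSZ)))))
  →9  S(S(S(S(add(Z, mul(add(Z, SZ), SSZ))))))
  →10  S(S(S(S(mul(add(Z, SZ), SSZ)))))
  →11  S(S(S(S(mul(SZ, SSZ)))))
  →12  S(S(S(S(add(SSZ, mul(Z, SSZ))))))
  →13  S(S(S(S(S(add(SZ, mul(Z, SSZ)))))))
  →14  S(S(S(S(S(S(add(Z, mul(Z, SSZ))))))))
  →15  S(S(S(S(S(S(mul(Z, SSZ)))))))
  →16  S^6(Z)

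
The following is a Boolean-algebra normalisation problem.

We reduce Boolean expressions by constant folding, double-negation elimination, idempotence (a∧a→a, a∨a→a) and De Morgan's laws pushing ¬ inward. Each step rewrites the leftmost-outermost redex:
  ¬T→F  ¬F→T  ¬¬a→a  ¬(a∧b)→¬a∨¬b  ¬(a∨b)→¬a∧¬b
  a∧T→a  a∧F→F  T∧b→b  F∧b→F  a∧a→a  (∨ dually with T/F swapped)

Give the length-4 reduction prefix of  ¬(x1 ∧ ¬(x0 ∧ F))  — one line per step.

Answer: after 4 steps: ¬x1

Working:
  start: ¬(x1 ∧ ¬(x0 ∧ F))
  [1] ¬x1 ∨ ¬¬(x0 ∧ F)
  [2] ¬x1 ∨ (x0 ∧ F)
  [3] ¬x1 ∨ F
  [4] ¬x1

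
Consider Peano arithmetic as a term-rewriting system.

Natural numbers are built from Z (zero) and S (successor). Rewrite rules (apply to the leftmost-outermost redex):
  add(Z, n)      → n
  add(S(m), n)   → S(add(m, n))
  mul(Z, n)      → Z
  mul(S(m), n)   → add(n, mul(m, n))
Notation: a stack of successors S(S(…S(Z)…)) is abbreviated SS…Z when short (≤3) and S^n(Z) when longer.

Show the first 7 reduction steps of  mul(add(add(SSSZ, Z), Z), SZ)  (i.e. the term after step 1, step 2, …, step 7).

Answer: after 7 steps: S(mul(S(add(add(SZ, Z), Z)), SZ))

Reduction:
  start: mul(add(add(SSSZ, Z), Z), SZ)
  →1  mul(add(S(add(SSZ, Z)), Z), SZ)
  →2  mul(S(add(add(SSZ, Z), Z)), SZ)
  →3  add(SZ, mul(add(add(SSZ, Z), Z), SZ))
  →4  S(add(Z, mul(add(add(SSZ, Z), Z), SZ)))
  →5  S(mul(add(add(SSZ, Z), Z), SZ))
  →6  S(mul(add(S(add(SZ, Z)), Z), SZ))
  →7  S(mul(S(add(add(SZ, Z), Z)), SZ))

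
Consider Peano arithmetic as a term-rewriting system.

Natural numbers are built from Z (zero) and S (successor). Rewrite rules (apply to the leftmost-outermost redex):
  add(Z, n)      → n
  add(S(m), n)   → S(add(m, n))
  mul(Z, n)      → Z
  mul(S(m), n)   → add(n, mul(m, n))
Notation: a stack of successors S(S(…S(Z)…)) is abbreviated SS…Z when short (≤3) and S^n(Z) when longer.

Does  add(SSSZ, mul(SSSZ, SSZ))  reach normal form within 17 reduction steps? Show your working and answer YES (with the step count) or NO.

  start: add(SSSZ, mul(SSSZ, SSZ))
  →1  S(add(SSZ, mul(SSSZ, SSZ)))
  →2  S(S(add(SZ, mul(SSSZ, SSZ))))
  →3  S(S(S(add(Z, mul(SSSZ, SSZ)))))
  →4  S(S(S(mul(SSSZ, SSZ))))
  →5  S(S(S(add(SSZ, mul(SSZ, SSZ)))))
  →6  S(S(S(S(add(SZ, mul(SSZ, SSZ))))))
  →7  S(S(S(S(S(add(Z, mul(SSZ, SSZ)))))))
  →8  S(S(S(S(S(mul(SSZ, SSZ))))))
  →9  S(S(S(S(S(add(SSZ, mul(SZ, SSZ)))))))
  →10  S(S(S(S(S(S(add(SZ, mul(SZ, SSZ))))))))
  →11  S(S(S(S(S(S(S(add(Z, mul(SZ, SSZ)))))))))
  →12  S(S(S(S(S(S(S(mul(SZ, SSZ))))))))
  →13  S(S(S(S(S(S(S(add(SSZ, mul(Z, SSZ)))))))))
  →14  S(S(S(S(S(S(S(S(add(SZ, mul(Z, SSZ))))))))))
  →15  S(S(S(S(S(S(S(S(S(add(Z, mul(Z, SSZ)))))))))))
  →16  S(S(S(S(S(S(S(S(S(mul(Z, SSZ))))))))))
  →17  S^9(Z)

Answer: YES — reaches normal form S^9(Z) in 17 ≤ 17 steps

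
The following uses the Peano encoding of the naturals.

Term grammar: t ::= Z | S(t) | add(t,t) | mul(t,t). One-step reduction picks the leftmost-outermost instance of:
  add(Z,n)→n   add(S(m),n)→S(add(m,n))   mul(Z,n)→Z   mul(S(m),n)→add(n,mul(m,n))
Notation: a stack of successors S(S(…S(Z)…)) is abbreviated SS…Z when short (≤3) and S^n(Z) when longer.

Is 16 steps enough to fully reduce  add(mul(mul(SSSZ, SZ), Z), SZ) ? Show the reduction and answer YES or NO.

  start: add(mul(mul(SSSZ, SZ), Z), SZ)
  →1  add(mul(add(SZ, mul(SSZ, SZ)), Z), SZ)
  →2  add(mul(S(add(Z, mul(SSZ, SZ))), Z), SZ)
  →3  add(add(Z, mul(add(Z, mul(SSZ, SZ)), Z)), SZ)
  →4  add(mul(add(Z, mul(SSZ, SZ)), Z), SZ)
  →5  add(mul(mul(SSZ, SZ), Z), SZ)
  →6  add(mul(add(SZ, mul(SZ, SZ)), Z), SZ)
  →7  add(mul(S(add(Z, mul(SZ, SZ))), Z), SZ)
  →8  add(add(Z, mul(add(Z, mul(SZ, SZ)), Z)), SZ)
  →9  add(mul(add(Z, mul(SZ, SZ)), Z), SZ)
  →10  add(mul(mul(SZ, SZ), Z), SZ)
  →11  add(mul(add(SZ, mul(Z, SZ)), Z), SZ)
  →12  add(mul(S(add(Z, mul(Z, SZ))), Z), SZ)
  →13  add(add(Z, mul(add(Z, mul(Z, SZ)), Z)), SZ)
  →14  add(mul(add(Z, mul(Z, SZ)), Z), SZ)
  →15  add(mul(mul(Z, SZ), Z), SZ)
  →16  add(mul(Z, Z), SZ)

Answer: NO — after 16 steps the term is add(mul(Z, Z), SZ), not yet normal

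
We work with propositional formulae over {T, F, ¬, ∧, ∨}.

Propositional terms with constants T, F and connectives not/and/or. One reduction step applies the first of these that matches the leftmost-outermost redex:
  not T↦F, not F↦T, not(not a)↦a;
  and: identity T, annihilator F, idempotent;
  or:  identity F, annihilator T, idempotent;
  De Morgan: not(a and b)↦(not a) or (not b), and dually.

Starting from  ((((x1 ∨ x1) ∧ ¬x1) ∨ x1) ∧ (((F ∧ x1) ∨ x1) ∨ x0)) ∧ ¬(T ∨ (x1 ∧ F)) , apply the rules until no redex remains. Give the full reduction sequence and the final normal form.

  start: ((((x1 ∨ x1) ∧ ¬x1) ∨ x1) ∧ (((F ∧ x1) ∨ x1) ∨ x0)) ∧ ¬(T ∨ (x1 ∧ F))
  →1  (((x1 ∧ ¬x1) ∨ x1) ∧ (((F ∧ x1) ∨ x1) ∨ x0)) ∧ ¬(T ∨ (x1 ∧ F))
  →2  (((x1 ∧ ¬x1) ∨ x1) ∧ ((F ∨ x1) ∨ x0)) ∧ ¬(T ∨ (x1 ∧ F))
  →3  (((x1 ∧ ¬x1) ∨ x1) ∧ (x1 ∨ x0)) ∧ ¬(T ∨ (x1 ∧ F))
  →4  (((x1 ∧ ¬x1) ∨ x1) ∧ (x1 ∨ x0)) ∧ (¬T ∧ ¬(x1 ∧ F))
  →5  (((x1 ∧ ¬x1) ∨ x1) ∧ (x1 ∨ x0)) ∧ (F ∧ ¬(x1 ∧ F))
  →6  (((x1 ∧ ¬x1) ∨ x1) ∧ (x1 ∨ x0)) ∧ F
  →7  F

Answer: normal form = F  (in 7 steps)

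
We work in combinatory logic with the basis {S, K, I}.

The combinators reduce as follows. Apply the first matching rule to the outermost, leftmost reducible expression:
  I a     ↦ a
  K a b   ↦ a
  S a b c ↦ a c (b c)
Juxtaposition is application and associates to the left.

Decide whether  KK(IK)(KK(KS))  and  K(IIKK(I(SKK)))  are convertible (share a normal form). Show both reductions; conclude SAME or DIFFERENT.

Answer: SAME — A ⇓ KK, B ⇓ KK

Reduction:
Term A:
  start: KK(IK)(KK(KS))
  step 1: K(KK(KS))
  step 2: KK

Term B:
  start: K(IIKK(I(SKK)))
  step 1: K(IKK(I(SKK)))
  step 2: K(KK(I(SKK)))
  step 3: KK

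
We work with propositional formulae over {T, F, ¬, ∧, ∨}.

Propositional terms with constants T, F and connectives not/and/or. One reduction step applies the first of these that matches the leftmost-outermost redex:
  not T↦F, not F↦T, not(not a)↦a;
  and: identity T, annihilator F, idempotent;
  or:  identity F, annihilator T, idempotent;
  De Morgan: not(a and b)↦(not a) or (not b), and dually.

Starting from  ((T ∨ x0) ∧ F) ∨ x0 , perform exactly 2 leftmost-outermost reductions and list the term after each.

  start: ((T ∨ x0) ∧ F) ∨ x0
  [1] F ∨ x0
  [2] x0

Answer: after 2 steps: x0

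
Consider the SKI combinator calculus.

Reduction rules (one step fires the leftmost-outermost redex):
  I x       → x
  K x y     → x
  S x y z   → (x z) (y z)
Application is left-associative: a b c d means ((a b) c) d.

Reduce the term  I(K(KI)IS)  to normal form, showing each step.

  start: I(K(KI)IS)
  →1  K(KI)IS
  →2  KIS
  →3  I

Answer: normal form = I  (in 3 steps)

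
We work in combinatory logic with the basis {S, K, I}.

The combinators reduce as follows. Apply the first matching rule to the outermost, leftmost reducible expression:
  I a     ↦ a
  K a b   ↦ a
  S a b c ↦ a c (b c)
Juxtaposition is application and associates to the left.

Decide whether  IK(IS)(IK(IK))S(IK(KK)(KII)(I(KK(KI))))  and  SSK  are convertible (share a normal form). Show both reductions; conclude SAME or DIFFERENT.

Term A:
  start: IK(IS)(IK(IK))S(IK(KK)(KII)(I(KK(KI))))
  step 1: K(IS)(IK(IK))S(IK(KK)(KII)(I(KK(KI))))
  step 2: ISS(IK(KK)(KII)(I(KK(KI))))
  step 3: SS(IK(KK)(KII)(I(KK(KI))))
  step 4: SS(K(KK)(KII)(I(KK(KI))))
  step 5: SS(KK(I(KK(KI))))
  step 6: SSK

Term B:
  start: SSK

Answer: SAME — A ⇓ SSK, B ⇓ SSK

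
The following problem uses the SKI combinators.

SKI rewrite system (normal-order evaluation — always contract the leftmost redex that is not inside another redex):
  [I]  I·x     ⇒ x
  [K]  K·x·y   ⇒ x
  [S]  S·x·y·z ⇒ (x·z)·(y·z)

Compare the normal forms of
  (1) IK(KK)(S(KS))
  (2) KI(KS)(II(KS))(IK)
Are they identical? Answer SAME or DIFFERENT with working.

Term A:
  start: IK(KK)(S(KS))
  [1] K(KK)(S(KS))
  [2] KK

Term B:
  start: KI(KS)(II(KS))(IK)
  [1] I(II(KS))(IK)
  [2] II(KS)(IK)
  [3] I(KS)(IK)
  [4] KS(IK)
  [5] S

Answer: DIFFERENT — A ⇓ KK, B ⇓ S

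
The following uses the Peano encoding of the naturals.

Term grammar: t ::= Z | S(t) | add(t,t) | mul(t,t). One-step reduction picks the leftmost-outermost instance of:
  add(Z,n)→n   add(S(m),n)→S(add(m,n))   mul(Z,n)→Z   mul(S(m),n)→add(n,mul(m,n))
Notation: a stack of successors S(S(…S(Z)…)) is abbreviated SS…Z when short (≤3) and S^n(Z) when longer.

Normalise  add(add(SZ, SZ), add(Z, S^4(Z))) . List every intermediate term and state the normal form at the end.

Answer: normal form = S^6(Z)  (in 6 steps)

Derivation:
  start: add(add(SZ, SZ), add(Z, S^4(Z)))
  [1] add(S(add(Z, SZ)), add(Z, S^4(Z)))
  [2] S(add(add(Z, SZ), add(Z, S^4(Z))))
  [3] S(add(SZ, add(Z, S^4(Z))))
  [4] S(S(add(Z, add(Z, S^4(Z)))))
  [5] S(S(add(Z, S^4(Z))))
  [6] S^6(Z)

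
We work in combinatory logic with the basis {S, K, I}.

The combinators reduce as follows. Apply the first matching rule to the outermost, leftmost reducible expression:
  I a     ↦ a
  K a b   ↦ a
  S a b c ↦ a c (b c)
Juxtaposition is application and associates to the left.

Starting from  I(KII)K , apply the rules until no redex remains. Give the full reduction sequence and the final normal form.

  start: I(KII)K
  [1] KIIK
  [2] IK
  [3] K

Answer: normal form = K  (in 3 steps)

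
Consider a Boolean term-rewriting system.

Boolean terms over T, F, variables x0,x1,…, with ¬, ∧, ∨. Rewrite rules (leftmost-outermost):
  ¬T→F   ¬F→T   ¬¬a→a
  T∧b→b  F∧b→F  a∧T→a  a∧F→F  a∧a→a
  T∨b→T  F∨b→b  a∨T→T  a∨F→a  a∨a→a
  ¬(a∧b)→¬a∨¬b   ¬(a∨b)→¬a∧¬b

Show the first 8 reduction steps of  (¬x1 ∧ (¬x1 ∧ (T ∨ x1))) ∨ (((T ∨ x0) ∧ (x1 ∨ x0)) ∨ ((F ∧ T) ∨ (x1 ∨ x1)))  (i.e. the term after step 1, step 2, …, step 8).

Answer: after 8 steps: ¬x1 ∨ ((x1 ∨ x0) ∨ x1)

Working:
  start: (¬x1 ∧ (¬x1 ∧ (T ∨ x1))) ∨ (((T ∨ x0) ∧ (x1 ∨ x0)) ∨ ((F ∧ T) ∨ (x1 ∨ x1)))
  [1] (¬x1 ∧ (¬x1 ∧ T)) ∨ (((T ∨ x0) ∧ (x1 ∨ x0)) ∨ ((F ∧ T) ∨ (x1 ∨ x1)))
  [2] (¬x1 ∧ ¬x1) ∨ (((T ∨ x0) ∧ (x1 ∨ x0)) ∨ ((F ∧ T) ∨ (x1 ∨ x1)))
  [3] ¬x1 ∨ (((T ∨ x0) ∧ (x1 ∨ x0)) ∨ ((F ∧ T) ∨ (x1 ∨ x1)))
  [4] ¬x1 ∨ ((T ∧ (x1 ∨ x0)) ∨ ((F ∧ T) ∨ (x1 ∨ x1)))
  [5] ¬x1 ∨ ((x1 ∨ x0) ∨ ((F ∧ T) ∨ (x1 ∨ x1)))
  [6] ¬x1 ∨ ((x1 ∨ x0) ∨ (F ∨ (x1 ∨ x1)))
  [7] ¬x1 ∨ ((x1 ∨ x0) ∨ (x1 ∨ x1))
  [8] ¬x1 ∨ ((x1 ∨ x0) ∨ x1)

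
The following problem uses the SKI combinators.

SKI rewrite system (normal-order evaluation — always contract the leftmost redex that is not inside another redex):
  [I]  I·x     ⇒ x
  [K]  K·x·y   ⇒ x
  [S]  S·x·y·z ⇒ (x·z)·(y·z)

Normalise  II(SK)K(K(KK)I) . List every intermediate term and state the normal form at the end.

  start: II(SK)K(K(KK)I)
  →1  I(SK)K(K(KK)I)
  →2  SKK(K(KK)I)
  →3  K(K(KK)I)(K(K(KK)I))
  →4  K(KK)I
  →5  KK

Answer: normal form = KK  (in 5 steps)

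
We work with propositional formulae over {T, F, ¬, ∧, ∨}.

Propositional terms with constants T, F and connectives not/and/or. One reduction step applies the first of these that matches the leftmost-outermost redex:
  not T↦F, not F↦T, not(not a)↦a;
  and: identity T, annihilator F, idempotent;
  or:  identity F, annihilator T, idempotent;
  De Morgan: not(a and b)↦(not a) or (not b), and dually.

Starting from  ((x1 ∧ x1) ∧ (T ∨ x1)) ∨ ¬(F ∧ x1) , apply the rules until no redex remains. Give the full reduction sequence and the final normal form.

  start: ((x1 ∧ x1) ∧ (T ∨ x1)) ∨ ¬(F ∧ x1)
  [1] (x1 ∧ (T ∨ x1)) ∨ ¬(F ∧ x1)
  [2] (x1 ∧ T) ∨ ¬(F ∧ x1)
  [3] x1 ∨ ¬(F ∧ x1)
  [4] x1 ∨ (¬F ∨ ¬x1)
  [5] x1 ∨ (T ∨ ¬x1)
  [6] x1 ∨ T
  [7] T

Answer: normal form = T  (in 7 steps)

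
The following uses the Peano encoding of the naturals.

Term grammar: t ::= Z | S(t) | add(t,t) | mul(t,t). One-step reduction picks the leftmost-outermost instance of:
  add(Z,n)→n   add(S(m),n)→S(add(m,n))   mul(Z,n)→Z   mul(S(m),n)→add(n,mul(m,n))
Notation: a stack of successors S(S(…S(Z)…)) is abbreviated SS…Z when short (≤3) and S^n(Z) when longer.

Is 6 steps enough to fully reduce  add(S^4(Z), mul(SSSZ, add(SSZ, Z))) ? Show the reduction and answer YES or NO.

Answer: NO — after 6 steps the term is S(S(S(S(add(add(SSZ, Z), mul(SSZ, add(SSZ, Z))))))), not yet normal

Derivation:
  start: add(S^4(Z), mul(SSSZ, add(SSZ, Z)))
  [1] S(add(SSSZ, mul(SSSZ, add(SSZ, Z))))
  [2] S(S(add(SSZ, mul(SSSZ, add(SSZ, Z)))))
  [3] S(S(S(add(SZ, mul(SSSZ, add(SSZ, Z))))))
  [4] S(S(S(S(add(Z, mul(SSSZ, add(SSZ, Z)))))))
  [5] S(S(S(S(mul(SSSZ, add(SSZ, Z))))))
  [6] S(S(S(S(add(add(SSZ, Z), mul(SSZ, add(SSZ, Z)))))))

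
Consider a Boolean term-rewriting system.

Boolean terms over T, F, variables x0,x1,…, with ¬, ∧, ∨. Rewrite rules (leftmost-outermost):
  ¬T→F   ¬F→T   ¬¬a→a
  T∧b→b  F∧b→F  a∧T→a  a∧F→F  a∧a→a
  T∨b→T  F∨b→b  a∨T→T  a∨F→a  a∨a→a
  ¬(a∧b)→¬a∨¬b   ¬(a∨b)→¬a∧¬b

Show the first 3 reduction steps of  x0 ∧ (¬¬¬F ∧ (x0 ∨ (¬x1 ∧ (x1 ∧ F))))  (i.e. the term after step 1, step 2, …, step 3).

  start: x0 ∧ (¬¬¬F ∧ (x0 ∨ (¬x1 ∧ (x1 ∧ F))))
  →1  x0 ∧ (¬F ∧ (x0 ∨ (¬x1 ∧ (x1 ∧ F))))
  →2  x0 ∧ (T ∧ (x0 ∨ (¬x1 ∧ (x1 ∧ F))))
  →3  x0 ∧ (x0 ∨ (¬x1 ∧ (x1 ∧ F)))

Answer: after 3 steps: x0 ∧ (x0 ∨ (¬x1 ∧ (x1 ∧ F)))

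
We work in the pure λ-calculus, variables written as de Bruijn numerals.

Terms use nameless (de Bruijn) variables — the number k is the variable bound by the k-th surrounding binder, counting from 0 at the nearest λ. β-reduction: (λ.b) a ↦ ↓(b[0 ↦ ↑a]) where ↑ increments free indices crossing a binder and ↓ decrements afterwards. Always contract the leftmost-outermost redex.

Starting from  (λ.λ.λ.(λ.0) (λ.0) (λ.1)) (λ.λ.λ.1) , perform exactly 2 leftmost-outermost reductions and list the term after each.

Answer: after 2 steps: λ.λ.(λ.0) (λ.1)

Derivation:
  start: (λ.λ.λ.(λ.0) (λ.0) (λ.1)) (λ.λ.λ.1)
  →1  λ.λ.(λ.0) (λ.0) (λ.1)
  →2  λ.λ.(λ.0) (λ.1)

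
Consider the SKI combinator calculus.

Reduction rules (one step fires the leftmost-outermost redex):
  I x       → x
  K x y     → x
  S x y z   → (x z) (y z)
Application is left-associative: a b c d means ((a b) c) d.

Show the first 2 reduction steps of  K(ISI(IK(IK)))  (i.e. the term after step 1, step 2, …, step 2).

Answer: after 2 steps: K(SI(K(IK)))

Reduction:
  start: K(ISI(IK(IK)))
  [1] K(SI(IK(IK)))
  [2] K(SI(K(IK)))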